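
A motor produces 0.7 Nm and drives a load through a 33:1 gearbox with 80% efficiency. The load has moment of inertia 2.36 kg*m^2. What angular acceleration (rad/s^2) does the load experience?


tau_out = tau_motor * N * eta
= 0.7 * 33 * 0.8 = 18.48 Nm
alpha = tau_out / I = 18.48 / 2.36
= 7.8305 rad/s^2


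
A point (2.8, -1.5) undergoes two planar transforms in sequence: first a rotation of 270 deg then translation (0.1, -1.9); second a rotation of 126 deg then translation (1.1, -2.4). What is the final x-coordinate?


After transform 1:
x1 = cos(270)*2.8 - sin(270)*-1.5 + 0.1 = -1.4
y1 = sin(270)*2.8 + cos(270)*-1.5 + -1.9 = -4.7
After transform 2:
x2 = cos(126)*-1.4 - sin(126)*-4.7 + 1.1
= 5.7253


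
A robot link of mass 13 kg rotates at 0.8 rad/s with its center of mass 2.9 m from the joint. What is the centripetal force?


F = m * omega^2 * r
= 13 * 0.8^2 * 2.9
= 13 * 0.64 * 2.9
= 24.128 N


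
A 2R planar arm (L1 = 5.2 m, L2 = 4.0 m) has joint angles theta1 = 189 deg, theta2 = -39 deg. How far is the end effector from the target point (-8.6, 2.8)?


End effector via forward kinematics:
x = L1*cos(t1) + L2*cos(t1+t2) = -8.6001
y = L1*sin(t1) + L2*sin(t1+t2) = 1.1865
Distance to target:
d = sqrt((-8.6 - -8.6001)^2 + (2.8 - 1.1865)^2)
= sqrt(0.0 + 2.6033)
= 1.6135 m


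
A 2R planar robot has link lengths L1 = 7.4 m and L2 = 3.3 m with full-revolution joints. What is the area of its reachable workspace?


r_max = L1 + L2 = 10.7 m
r_min = |L1 - L2| = 4.1 m
Area = pi*(r_max^2 - r_min^2)
= pi*(114.49 - 16.81)
= pi * 97.68
= 306.8708 m^2


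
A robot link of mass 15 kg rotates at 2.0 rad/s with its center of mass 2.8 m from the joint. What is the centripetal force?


F = m * omega^2 * r
= 15 * 2.0^2 * 2.8
= 15 * 4.0 * 2.8
= 168.0 N


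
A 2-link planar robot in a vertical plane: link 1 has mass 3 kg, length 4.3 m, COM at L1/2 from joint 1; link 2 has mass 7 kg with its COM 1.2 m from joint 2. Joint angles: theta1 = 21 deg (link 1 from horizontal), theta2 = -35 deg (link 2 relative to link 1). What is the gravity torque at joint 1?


Horizontal distance from joint 1 to link-1 COM:
  x_c1 = (L1/2)*cos(t1) = 2.15 * 0.9336 = 2.0072 m
Horizontal distance from joint 1 to link-2 COM:
  x_c2 = L1*cos(t1) + Lc2*cos(t1+t2)
       = 4.3*0.9336 + 1.2*0.9703 = 5.1788 m
tau1 = m1*g*x_c1 + m2*g*x_c2
     = 3*9.81*2.0072 + 7*9.81*5.1788
     = 59.0718 + 355.6248
     = 414.6966 Nm


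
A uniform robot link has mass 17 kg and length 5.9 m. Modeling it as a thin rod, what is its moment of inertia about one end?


I = (1/3) * m * L^2
= (1/3) * 17 * 5.9^2
= 0.333333 * 17 * 34.81
= 197.2567 kg*m^2


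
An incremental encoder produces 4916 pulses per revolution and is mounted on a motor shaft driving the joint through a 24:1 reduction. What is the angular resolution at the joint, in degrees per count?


counts per rev = 4916
effective counts at joint = 4916 * 24 = 117984
resolution = 360 / 117984
= 0.0031 deg/count


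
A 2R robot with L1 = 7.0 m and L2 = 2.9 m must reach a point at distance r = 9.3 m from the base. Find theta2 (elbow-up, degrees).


cos(theta2) = (r^2 - L1^2 - L2^2) / (2*L1*L2)
cos(theta2) = (86.49 - 49.0 - 8.41) / 40.6
cos(theta2) = 0.716256
theta2 = 44.2538 degrees


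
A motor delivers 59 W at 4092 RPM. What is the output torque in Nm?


omega = 4092 * 2*pi/60 = 428.5132 rad/s
tau = P / omega = 59 / 428.5132
= 0.1377 Nm


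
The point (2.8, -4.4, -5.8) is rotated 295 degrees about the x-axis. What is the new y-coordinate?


Rotation about x-axis: y' = y*cos(theta) - z*sin(theta)
= -4.4 * 0.4226 - -5.8 * -0.9063
= -7.1161


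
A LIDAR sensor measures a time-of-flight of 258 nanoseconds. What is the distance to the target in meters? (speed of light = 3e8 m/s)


tof = 258 ns = 2.58e-07 s
dist = c * tof / 2
= 3e8 * 2.58e-07 / 2
= 38.7 m


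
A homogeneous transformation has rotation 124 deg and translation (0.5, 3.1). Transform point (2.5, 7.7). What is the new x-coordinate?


x' = cos(theta)*px - sin(theta)*py + tx
= -0.5592*2.5 - 0.829*7.7 + 0.5
= -7.2816


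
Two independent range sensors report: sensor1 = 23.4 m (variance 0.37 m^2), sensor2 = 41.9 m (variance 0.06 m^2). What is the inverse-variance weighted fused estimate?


w1 = (1/var1) / (1/var1 + 1/var2)
   = 2.7027 / (2.7027 + 16.6667) = 0.1395
w2 = 1 - w1 = 0.8605
fused = w1*s1 + w2*s2 = 3.2651 + 36.0535
= 39.3186 m


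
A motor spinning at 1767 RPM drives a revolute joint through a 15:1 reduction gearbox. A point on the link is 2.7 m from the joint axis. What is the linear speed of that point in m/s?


omega_motor = 1767 * 2*pi/60 = 185.0398 rad/s
omega_joint = omega_motor / 15 = 12.336 rad/s
v = omega_joint * r = 12.336 * 2.7
= 33.3072 m/s


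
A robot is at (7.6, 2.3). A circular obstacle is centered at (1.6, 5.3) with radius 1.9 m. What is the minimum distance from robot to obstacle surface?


center_dist = sqrt((7.6-1.6)^2 + (2.3-5.3)^2)
= sqrt(36.0 + 9.0)
= 6.7082
min_dist = center_dist - radius = 6.7082 - 1.9 = 4.8082 m


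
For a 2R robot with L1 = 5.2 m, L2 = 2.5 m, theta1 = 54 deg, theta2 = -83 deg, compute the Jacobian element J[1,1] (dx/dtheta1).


J[1,1] = -L1*sin(t1) - L2*sin(t1+t2)
= -5.2*sin(54) - 2.5*sin(-29)
= -2.9949


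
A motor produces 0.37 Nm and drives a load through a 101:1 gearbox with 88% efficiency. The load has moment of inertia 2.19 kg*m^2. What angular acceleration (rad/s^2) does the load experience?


tau_out = tau_motor * N * eta
= 0.37 * 101 * 0.88 = 32.8856 Nm
alpha = tau_out / I = 32.8856 / 2.19
= 15.0163 rad/s^2


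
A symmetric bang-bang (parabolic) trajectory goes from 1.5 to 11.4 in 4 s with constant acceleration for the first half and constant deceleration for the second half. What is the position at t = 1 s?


Symmetric rest-to-rest: each phase covers (pf-p0)/2 in time T/2. 0.5*a*(T/2)^2 = (pf-p0)/2 => a = 4*(pf-p0)/T^2
a = 4*(11.4-1.5)/4^2 = 2.475
t = 1 is in the acceleration phase (t <= T/2).
p = p0 + 0.5*a*t^2 = 1.5 + 0.5*2.475*1^2
= 2.7375


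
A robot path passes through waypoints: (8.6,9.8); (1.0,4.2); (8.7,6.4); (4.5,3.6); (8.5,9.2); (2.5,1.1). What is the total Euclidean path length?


Segment lengths:
  seg1 = sqrt((-7.6)^2 + (-5.6)^2) = 9.4403
  seg2 = sqrt((7.7)^2 + (2.2)^2) = 8.0081
  seg3 = sqrt((-4.2)^2 + (-2.8)^2) = 5.0478
  seg4 = sqrt((4.0)^2 + (5.6)^2) = 6.8819
  seg5 = sqrt((-6.0)^2 + (-8.1)^2) = 10.0802
Total = 39.4583


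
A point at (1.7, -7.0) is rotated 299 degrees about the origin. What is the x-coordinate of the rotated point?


x' = x*cos(theta) - y*sin(theta)
cos(299 deg) = 0.4848, sin(299 deg) = -0.8746
x' = 1.7 * 0.4848 - -7.0 * -0.8746
= 0.8242 - 6.1223
= -5.2982


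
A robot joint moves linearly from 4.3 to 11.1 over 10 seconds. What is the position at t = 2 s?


s = t/T = 2/10 = 0.2
p(t) = p0 + (pf-p0)*s
= 4.3 + (11.1 - 4.3) * 0.2
= 5.66


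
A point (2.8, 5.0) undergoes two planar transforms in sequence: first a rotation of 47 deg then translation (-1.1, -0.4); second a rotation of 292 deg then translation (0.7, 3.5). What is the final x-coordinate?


After transform 1:
x1 = cos(47)*2.8 - sin(47)*5.0 + -1.1 = -2.8472
y1 = sin(47)*2.8 + cos(47)*5.0 + -0.4 = 5.0578
After transform 2:
x2 = cos(292)*-2.8472 - sin(292)*5.0578 + 0.7
= 4.3229


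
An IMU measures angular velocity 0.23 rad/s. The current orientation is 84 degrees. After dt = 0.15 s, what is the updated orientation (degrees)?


delta_theta = w * dt = 0.23 * 0.15 = 0.0345 rad
= 1.9767 deg
theta_new = 84 + 1.9767 = 85.9767 deg


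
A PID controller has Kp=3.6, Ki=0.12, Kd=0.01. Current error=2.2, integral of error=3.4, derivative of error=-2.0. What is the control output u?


u = Kp*e + Ki*int(e) + Kd*de/dt
= 3.6*2.2 + 0.12*3.4 + 0.01*(-2.0)
= 7.92 + 0.408 + -0.02
= 8.308


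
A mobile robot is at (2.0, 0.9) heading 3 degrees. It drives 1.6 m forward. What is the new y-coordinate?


y_new = y0 + d*sin(theta)
= 0.9 + 1.6*sin(3)
= 0.9 + 0.0837
= 0.9837


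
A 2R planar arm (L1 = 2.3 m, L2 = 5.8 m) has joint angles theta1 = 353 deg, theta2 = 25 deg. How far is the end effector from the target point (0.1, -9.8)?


End effector via forward kinematics:
x = L1*cos(t1) + L2*cos(t1+t2) = 7.799
y = L1*sin(t1) + L2*sin(t1+t2) = 1.512
Distance to target:
d = sqrt((0.1 - 7.799)^2 + (-9.8 - 1.512)^2)
= sqrt(59.2744 + 127.9613)
= 13.6834 m


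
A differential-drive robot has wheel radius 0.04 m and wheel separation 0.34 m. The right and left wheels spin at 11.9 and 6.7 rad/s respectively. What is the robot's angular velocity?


vR = r*wR = 0.04*11.9 = 0.476 m/s
vL = r*wL = 0.04*6.7 = 0.268 m/s
v = (vR+vL)/2 = 0.372 m/s
omega = (vR-vL)/L = 0.6118 rad/s
angular velocity = 0.6118 rad/s


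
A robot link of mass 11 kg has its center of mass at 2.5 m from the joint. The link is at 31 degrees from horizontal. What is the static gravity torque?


tau = m*g*L*cos(angle)
= 11 * 9.81 * 2.5 * cos(31 deg)
= 11 * 9.81 * 2.5 * 0.8572
= 231.2423 Nm


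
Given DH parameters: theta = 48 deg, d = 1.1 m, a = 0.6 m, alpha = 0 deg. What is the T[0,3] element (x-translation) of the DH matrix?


T[0,3] = a * cos(theta)
= 0.6 * cos(48 deg)
= 0.6 * 0.6691
= 0.4015


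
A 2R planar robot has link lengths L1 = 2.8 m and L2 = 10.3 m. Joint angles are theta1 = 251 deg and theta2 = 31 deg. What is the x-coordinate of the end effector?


Convert angles to radians: theta1 = 4.3808, theta2 = 0.5411
x = L1*cos(theta1) + L2*cos(theta1+theta2)
x = -0.9116 + 2.1415
x = 1.2299


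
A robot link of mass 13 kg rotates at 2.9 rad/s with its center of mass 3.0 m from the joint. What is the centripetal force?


F = m * omega^2 * r
= 13 * 2.9^2 * 3.0
= 13 * 8.41 * 3.0
= 327.99 N


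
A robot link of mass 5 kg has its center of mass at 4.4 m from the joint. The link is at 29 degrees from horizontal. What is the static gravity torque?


tau = m*g*L*cos(angle)
= 5 * 9.81 * 4.4 * cos(29 deg)
= 5 * 9.81 * 4.4 * 0.8746
= 188.7604 Nm


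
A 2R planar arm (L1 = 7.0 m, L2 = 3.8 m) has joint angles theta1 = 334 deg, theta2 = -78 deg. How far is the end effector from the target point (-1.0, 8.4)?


End effector via forward kinematics:
x = L1*cos(t1) + L2*cos(t1+t2) = 5.3723
y = L1*sin(t1) + L2*sin(t1+t2) = -6.7557
Distance to target:
d = sqrt((-1.0 - 5.3723)^2 + (8.4 - -6.7557)^2)
= sqrt(40.6056 + 229.6959)
= 16.4408 m


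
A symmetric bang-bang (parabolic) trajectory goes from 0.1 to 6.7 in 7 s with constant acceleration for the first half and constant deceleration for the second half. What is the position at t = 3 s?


Symmetric rest-to-rest: each phase covers (pf-p0)/2 in time T/2. 0.5*a*(T/2)^2 = (pf-p0)/2 => a = 4*(pf-p0)/T^2
a = 4*(6.7-0.1)/7^2 = 0.5388
t = 3 is in the acceleration phase (t <= T/2).
p = p0 + 0.5*a*t^2 = 0.1 + 0.5*0.5388*3^2
= 2.5245


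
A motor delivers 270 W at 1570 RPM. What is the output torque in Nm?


omega = 1570 * 2*pi/60 = 164.41 rad/s
tau = P / omega = 270 / 164.41
= 1.6422 Nm


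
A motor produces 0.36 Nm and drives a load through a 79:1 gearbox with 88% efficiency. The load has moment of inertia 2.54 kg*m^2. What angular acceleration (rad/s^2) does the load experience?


tau_out = tau_motor * N * eta
= 0.36 * 79 * 0.88 = 25.0272 Nm
alpha = tau_out / I = 25.0272 / 2.54
= 9.8532 rad/s^2


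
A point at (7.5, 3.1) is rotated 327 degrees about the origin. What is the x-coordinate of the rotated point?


x' = x*cos(theta) - y*sin(theta)
cos(327 deg) = 0.8387, sin(327 deg) = -0.5446
x' = 7.5 * 0.8387 - 3.1 * -0.5446
= 6.29 - -1.6884
= 7.9784


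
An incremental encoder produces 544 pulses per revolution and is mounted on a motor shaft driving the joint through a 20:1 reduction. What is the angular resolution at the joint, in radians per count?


counts per rev = 544
effective counts at joint = 544 * 20 = 10880
resolution = 2*pi / 10880
= 5.7750e-04 rad/count


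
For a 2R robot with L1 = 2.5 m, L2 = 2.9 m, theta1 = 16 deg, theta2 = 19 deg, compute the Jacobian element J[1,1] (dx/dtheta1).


J[1,1] = -L1*sin(t1) - L2*sin(t1+t2)
= -2.5*sin(16) - 2.9*sin(35)
= -2.3525


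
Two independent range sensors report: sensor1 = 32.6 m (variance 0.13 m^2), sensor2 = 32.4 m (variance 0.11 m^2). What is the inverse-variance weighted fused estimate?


w1 = (1/var1) / (1/var1 + 1/var2)
   = 7.6923 / (7.6923 + 9.0909) = 0.4583
w2 = 1 - w1 = 0.5417
fused = w1*s1 + w2*s2 = 14.9417 + 17.55
= 32.4917 m


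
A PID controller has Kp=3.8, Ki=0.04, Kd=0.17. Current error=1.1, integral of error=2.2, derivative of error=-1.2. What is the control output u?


u = Kp*e + Ki*int(e) + Kd*de/dt
= 3.8*1.1 + 0.04*2.2 + 0.17*(-1.2)
= 4.18 + 0.088 + -0.204
= 4.064


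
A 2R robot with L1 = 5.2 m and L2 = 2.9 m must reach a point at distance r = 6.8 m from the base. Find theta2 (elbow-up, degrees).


cos(theta2) = (r^2 - L1^2 - L2^2) / (2*L1*L2)
cos(theta2) = (46.24 - 27.04 - 8.41) / 30.16
cos(theta2) = 0.357759
theta2 = 69.0374 degrees


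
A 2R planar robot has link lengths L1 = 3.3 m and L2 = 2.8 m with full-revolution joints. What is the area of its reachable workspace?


r_max = L1 + L2 = 6.1 m
r_min = |L1 - L2| = 0.5 m
Area = pi*(r_max^2 - r_min^2)
= pi*(37.21 - 0.25)
= pi * 36.96
= 116.1133 m^2


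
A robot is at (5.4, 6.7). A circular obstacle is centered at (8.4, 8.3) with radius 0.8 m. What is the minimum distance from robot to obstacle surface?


center_dist = sqrt((5.4-8.4)^2 + (6.7-8.3)^2)
= sqrt(9.0 + 2.56)
= 3.4
min_dist = center_dist - radius = 3.4 - 0.8 = 2.6 m


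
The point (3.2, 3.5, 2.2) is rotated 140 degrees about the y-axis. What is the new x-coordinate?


Rotation about y-axis: x' = x*cos(theta) + z*sin(theta)
= 3.2 * -0.766 + 2.2 * 0.6428
= -1.0372


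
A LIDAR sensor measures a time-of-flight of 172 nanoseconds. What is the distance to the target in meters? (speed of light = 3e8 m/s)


tof = 172 ns = 1.72e-07 s
dist = c * tof / 2
= 3e8 * 1.72e-07 / 2
= 25.8 m


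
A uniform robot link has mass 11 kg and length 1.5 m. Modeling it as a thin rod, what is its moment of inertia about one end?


I = (1/3) * m * L^2
= (1/3) * 11 * 1.5^2
= 0.333333 * 11 * 2.25
= 8.25 kg*m^2


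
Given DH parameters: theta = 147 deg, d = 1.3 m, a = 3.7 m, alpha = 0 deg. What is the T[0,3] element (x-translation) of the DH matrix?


T[0,3] = a * cos(theta)
= 3.7 * cos(147 deg)
= 3.7 * -0.8387
= -3.1031


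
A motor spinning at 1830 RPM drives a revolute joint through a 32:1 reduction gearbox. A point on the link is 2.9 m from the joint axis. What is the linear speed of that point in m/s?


omega_motor = 1830 * 2*pi/60 = 191.6372 rad/s
omega_joint = omega_motor / 32 = 5.9887 rad/s
v = omega_joint * r = 5.9887 * 2.9
= 17.3671 m/s


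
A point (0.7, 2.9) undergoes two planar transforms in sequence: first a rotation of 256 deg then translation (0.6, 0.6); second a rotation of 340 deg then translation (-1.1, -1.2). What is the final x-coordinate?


After transform 1:
x1 = cos(256)*0.7 - sin(256)*2.9 + 0.6 = 3.2445
y1 = sin(256)*0.7 + cos(256)*2.9 + 0.6 = -0.7808
After transform 2:
x2 = cos(340)*3.2445 - sin(340)*-0.7808 + -1.1
= 1.6818


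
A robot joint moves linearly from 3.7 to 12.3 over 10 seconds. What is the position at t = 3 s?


s = t/T = 3/10 = 0.3
p(t) = p0 + (pf-p0)*s
= 3.7 + (12.3 - 3.7) * 0.3
= 6.28


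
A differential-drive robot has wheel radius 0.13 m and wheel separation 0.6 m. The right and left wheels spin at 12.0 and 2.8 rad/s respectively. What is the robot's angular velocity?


vR = r*wR = 0.13*12.0 = 1.56 m/s
vL = r*wL = 0.13*2.8 = 0.364 m/s
v = (vR+vL)/2 = 0.962 m/s
omega = (vR-vL)/L = 1.9933 rad/s
angular velocity = 1.9933 rad/s


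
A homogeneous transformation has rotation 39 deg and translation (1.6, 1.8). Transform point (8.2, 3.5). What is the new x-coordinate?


x' = cos(theta)*px - sin(theta)*py + tx
= 0.7771*8.2 - 0.6293*3.5 + 1.6
= 5.77


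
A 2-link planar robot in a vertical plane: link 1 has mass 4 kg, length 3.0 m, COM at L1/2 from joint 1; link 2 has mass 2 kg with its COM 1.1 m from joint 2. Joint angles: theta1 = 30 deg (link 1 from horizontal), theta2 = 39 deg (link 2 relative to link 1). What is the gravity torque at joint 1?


Horizontal distance from joint 1 to link-1 COM:
  x_c1 = (L1/2)*cos(t1) = 1.5 * 0.866 = 1.299 m
Horizontal distance from joint 1 to link-2 COM:
  x_c2 = L1*cos(t1) + Lc2*cos(t1+t2)
       = 3.0*0.866 + 1.1*0.3584 = 2.9923 m
tau1 = m1*g*x_c1 + m2*g*x_c2
     = 4*9.81*1.299 + 2*9.81*2.9923
     = 50.9743 + 58.7086
     = 109.6828 Nm


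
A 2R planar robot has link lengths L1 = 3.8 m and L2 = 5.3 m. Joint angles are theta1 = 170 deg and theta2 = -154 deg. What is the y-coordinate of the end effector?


Convert angles to radians: theta1 = 2.9671, theta2 = -2.6878
y = L1*sin(theta1) + L2*sin(theta1+theta2)
y = 0.6599 + 1.4609
y = 2.1207


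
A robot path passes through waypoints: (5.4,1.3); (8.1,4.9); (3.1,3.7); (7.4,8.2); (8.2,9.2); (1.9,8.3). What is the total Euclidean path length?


Segment lengths:
  seg1 = sqrt((2.7)^2 + (3.6)^2) = 4.5
  seg2 = sqrt((-5.0)^2 + (-1.2)^2) = 5.142
  seg3 = sqrt((4.3)^2 + (4.5)^2) = 6.2241
  seg4 = sqrt((0.8)^2 + (1.0)^2) = 1.2806
  seg5 = sqrt((-6.3)^2 + (-0.9)^2) = 6.364
Total = 23.5107


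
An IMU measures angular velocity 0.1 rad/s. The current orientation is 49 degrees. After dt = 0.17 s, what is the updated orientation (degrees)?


delta_theta = w * dt = 0.1 * 0.17 = 0.017 rad
= 0.974 deg
theta_new = 49 + 0.974 = 49.974 deg


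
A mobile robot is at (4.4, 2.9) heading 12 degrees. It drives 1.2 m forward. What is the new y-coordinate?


y_new = y0 + d*sin(theta)
= 2.9 + 1.2*sin(12)
= 2.9 + 0.2495
= 3.1495


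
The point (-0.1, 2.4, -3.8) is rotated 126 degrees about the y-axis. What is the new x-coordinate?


Rotation about y-axis: x' = x*cos(theta) + z*sin(theta)
= -0.1 * -0.5878 + -3.8 * 0.809
= -3.0155


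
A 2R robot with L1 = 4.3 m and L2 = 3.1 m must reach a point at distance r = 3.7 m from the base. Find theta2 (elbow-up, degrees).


cos(theta2) = (r^2 - L1^2 - L2^2) / (2*L1*L2)
cos(theta2) = (13.69 - 18.49 - 9.61) / 26.66
cos(theta2) = -0.54051
theta2 = 122.7184 degrees


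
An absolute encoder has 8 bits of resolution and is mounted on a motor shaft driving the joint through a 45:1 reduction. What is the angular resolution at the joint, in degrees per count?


counts = 2^8 = 256
effective counts at joint = 256 * 45 = 11520
resolution = 360 / 11520
= 0.0312 deg/count


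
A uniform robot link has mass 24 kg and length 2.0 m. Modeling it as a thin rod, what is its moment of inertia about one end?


I = (1/3) * m * L^2
= (1/3) * 24 * 2.0^2
= 0.333333 * 24 * 4.0
= 32.0 kg*m^2


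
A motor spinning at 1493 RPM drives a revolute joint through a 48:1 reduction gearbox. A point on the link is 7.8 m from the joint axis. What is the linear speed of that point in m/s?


omega_motor = 1493 * 2*pi/60 = 156.3466 rad/s
omega_joint = omega_motor / 48 = 3.2572 rad/s
v = omega_joint * r = 3.2572 * 7.8
= 25.4063 m/s


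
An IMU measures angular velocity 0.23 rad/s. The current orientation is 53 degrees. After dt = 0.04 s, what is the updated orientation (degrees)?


delta_theta = w * dt = 0.23 * 0.04 = 0.0092 rad
= 0.5271 deg
theta_new = 53 + 0.5271 = 53.5271 deg


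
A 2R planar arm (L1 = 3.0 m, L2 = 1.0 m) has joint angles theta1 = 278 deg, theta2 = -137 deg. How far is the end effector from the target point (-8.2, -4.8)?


End effector via forward kinematics:
x = L1*cos(t1) + L2*cos(t1+t2) = -0.3596
y = L1*sin(t1) + L2*sin(t1+t2) = -2.3415
Distance to target:
d = sqrt((-8.2 - -0.3596)^2 + (-4.8 - -2.3415)^2)
= sqrt(61.4715 + 6.0443)
= 8.2168 m


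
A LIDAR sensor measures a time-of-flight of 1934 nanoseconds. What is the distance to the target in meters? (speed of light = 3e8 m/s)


tof = 1934 ns = 1.934e-06 s
dist = c * tof / 2
= 3e8 * 1.934e-06 / 2
= 290.1 m


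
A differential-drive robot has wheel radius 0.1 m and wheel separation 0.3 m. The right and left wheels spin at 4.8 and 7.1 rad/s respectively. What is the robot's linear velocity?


vR = r*wR = 0.1*4.8 = 0.48 m/s
vL = r*wL = 0.1*7.1 = 0.71 m/s
v = (vR+vL)/2 = 0.595 m/s
omega = (vR-vL)/L = -0.7667 rad/s
linear velocity = 0.595 m/s


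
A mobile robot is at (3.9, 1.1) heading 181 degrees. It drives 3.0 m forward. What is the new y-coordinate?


y_new = y0 + d*sin(theta)
= 1.1 + 3.0*sin(181)
= 1.1 + -0.0524
= 1.0476


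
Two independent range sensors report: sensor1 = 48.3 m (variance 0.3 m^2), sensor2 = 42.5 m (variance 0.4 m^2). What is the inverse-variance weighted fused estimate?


w1 = (1/var1) / (1/var1 + 1/var2)
   = 3.3333 / (3.3333 + 2.5) = 0.5714
w2 = 1 - w1 = 0.4286
fused = w1*s1 + w2*s2 = 27.6 + 18.2143
= 45.8143 m


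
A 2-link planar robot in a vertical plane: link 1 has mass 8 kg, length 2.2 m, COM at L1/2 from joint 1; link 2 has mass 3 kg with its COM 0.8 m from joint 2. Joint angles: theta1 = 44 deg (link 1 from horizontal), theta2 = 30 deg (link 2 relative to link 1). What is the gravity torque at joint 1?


Horizontal distance from joint 1 to link-1 COM:
  x_c1 = (L1/2)*cos(t1) = 1.1 * 0.7193 = 0.7913 m
Horizontal distance from joint 1 to link-2 COM:
  x_c2 = L1*cos(t1) + Lc2*cos(t1+t2)
       = 2.2*0.7193 + 0.8*0.2756 = 1.8031 m
tau1 = m1*g*x_c1 + m2*g*x_c2
     = 8*9.81*0.7913 + 3*9.81*1.8031
     = 62.0992 + 53.064
     = 115.1631 Nm


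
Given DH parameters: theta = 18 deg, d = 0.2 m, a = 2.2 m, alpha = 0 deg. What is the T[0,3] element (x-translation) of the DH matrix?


T[0,3] = a * cos(theta)
= 2.2 * cos(18 deg)
= 2.2 * 0.9511
= 2.0923


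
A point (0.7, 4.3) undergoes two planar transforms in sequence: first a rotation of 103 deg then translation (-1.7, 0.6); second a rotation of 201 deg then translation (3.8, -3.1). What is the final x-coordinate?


After transform 1:
x1 = cos(103)*0.7 - sin(103)*4.3 + -1.7 = -6.0473
y1 = sin(103)*0.7 + cos(103)*4.3 + 0.6 = 0.3148
After transform 2:
x2 = cos(201)*-6.0473 - sin(201)*0.3148 + 3.8
= 9.5584


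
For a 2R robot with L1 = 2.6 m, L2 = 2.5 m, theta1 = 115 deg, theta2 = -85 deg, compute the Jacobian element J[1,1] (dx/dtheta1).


J[1,1] = -L1*sin(t1) - L2*sin(t1+t2)
= -2.6*sin(115) - 2.5*sin(30)
= -3.6064


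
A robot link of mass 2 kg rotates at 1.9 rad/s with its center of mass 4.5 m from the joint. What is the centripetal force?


F = m * omega^2 * r
= 2 * 1.9^2 * 4.5
= 2 * 3.61 * 4.5
= 32.49 N


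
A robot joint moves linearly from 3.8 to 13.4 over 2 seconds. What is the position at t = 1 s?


s = t/T = 1/2 = 0.5
p(t) = p0 + (pf-p0)*s
= 3.8 + (13.4 - 3.8) * 0.5
= 8.6


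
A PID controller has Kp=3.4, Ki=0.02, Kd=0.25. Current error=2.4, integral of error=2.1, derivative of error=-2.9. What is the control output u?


u = Kp*e + Ki*int(e) + Kd*de/dt
= 3.4*2.4 + 0.02*2.1 + 0.25*(-2.9)
= 8.16 + 0.042 + -0.725
= 7.477


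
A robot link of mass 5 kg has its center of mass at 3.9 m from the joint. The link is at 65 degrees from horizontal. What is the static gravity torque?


tau = m*g*L*cos(angle)
= 5 * 9.81 * 3.9 * cos(65 deg)
= 5 * 9.81 * 3.9 * 0.4226
= 80.8448 Nm


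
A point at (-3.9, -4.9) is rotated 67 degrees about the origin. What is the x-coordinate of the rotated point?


x' = x*cos(theta) - y*sin(theta)
cos(67 deg) = 0.3907, sin(67 deg) = 0.9205
x' = -3.9 * 0.3907 - -4.9 * 0.9205
= -1.5239 - -4.5105
= 2.9866


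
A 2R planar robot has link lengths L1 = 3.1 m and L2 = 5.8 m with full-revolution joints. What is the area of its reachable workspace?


r_max = L1 + L2 = 8.9 m
r_min = |L1 - L2| = 2.7 m
Area = pi*(r_max^2 - r_min^2)
= pi*(79.21 - 7.29)
= pi * 71.92
= 225.9433 m^2


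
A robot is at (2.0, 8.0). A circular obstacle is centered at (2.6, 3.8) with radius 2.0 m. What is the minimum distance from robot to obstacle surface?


center_dist = sqrt((2.0-2.6)^2 + (8.0-3.8)^2)
= sqrt(0.36 + 17.64)
= 4.2426
min_dist = center_dist - radius = 4.2426 - 2.0 = 2.2426 m


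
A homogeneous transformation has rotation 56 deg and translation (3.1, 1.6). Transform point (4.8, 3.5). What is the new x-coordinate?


x' = cos(theta)*px - sin(theta)*py + tx
= 0.5592*4.8 - 0.829*3.5 + 3.1
= 2.8825


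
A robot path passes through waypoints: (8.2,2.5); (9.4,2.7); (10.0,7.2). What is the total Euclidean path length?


Segment lengths:
  seg1 = sqrt((1.2)^2 + (0.2)^2) = 1.2166
  seg2 = sqrt((0.6)^2 + (4.5)^2) = 4.5398
Total = 5.7564


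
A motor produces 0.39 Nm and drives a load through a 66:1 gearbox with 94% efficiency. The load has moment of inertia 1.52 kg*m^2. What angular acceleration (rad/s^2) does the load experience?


tau_out = tau_motor * N * eta
= 0.39 * 66 * 0.94 = 24.1956 Nm
alpha = tau_out / I = 24.1956 / 1.52
= 15.9182 rad/s^2


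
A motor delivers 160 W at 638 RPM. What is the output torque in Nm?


omega = 638 * 2*pi/60 = 66.8112 rad/s
tau = P / omega = 160 / 66.8112
= 2.3948 Nm


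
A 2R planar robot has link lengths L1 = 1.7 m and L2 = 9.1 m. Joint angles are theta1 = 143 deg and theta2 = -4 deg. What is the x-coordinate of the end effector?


Convert angles to radians: theta1 = 2.4958, theta2 = -0.0698
x = L1*cos(theta1) + L2*cos(theta1+theta2)
x = -1.3577 + -6.8679
x = -8.2255


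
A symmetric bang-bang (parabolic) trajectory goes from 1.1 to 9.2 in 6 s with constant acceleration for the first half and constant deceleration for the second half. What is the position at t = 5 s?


Symmetric rest-to-rest: each phase covers (pf-p0)/2 in time T/2. 0.5*a*(T/2)^2 = (pf-p0)/2 => a = 4*(pf-p0)/T^2
a = 4*(9.2-1.1)/6^2 = 0.9
t = 5 is in the deceleration phase (t > T/2).
p = pf - 0.5*a*(T-t)^2 = 9.2 - 0.5*0.9*1^2
= 8.75


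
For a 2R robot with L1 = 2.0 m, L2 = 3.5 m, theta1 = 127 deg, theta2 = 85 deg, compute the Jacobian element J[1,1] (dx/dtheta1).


J[1,1] = -L1*sin(t1) - L2*sin(t1+t2)
= -2.0*sin(127) - 3.5*sin(212)
= 0.2574


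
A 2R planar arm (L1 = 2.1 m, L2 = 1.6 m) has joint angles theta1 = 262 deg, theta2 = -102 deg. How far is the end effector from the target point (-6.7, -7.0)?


End effector via forward kinematics:
x = L1*cos(t1) + L2*cos(t1+t2) = -1.7958
y = L1*sin(t1) + L2*sin(t1+t2) = -1.5323
Distance to target:
d = sqrt((-6.7 - -1.7958)^2 + (-7.0 - -1.5323)^2)
= sqrt(24.0515 + 29.8954)
= 7.3449 m


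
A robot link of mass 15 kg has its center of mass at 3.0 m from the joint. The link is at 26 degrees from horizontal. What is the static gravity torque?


tau = m*g*L*cos(angle)
= 15 * 9.81 * 3.0 * cos(26 deg)
= 15 * 9.81 * 3.0 * 0.8988
= 396.7726 Nm


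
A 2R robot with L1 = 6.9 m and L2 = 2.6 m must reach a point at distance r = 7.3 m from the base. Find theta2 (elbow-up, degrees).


cos(theta2) = (r^2 - L1^2 - L2^2) / (2*L1*L2)
cos(theta2) = (53.29 - 47.61 - 6.76) / 35.88
cos(theta2) = -0.0301
theta2 = 91.7249 degrees


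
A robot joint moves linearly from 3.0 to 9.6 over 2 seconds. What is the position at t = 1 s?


s = t/T = 1/2 = 0.5
p(t) = p0 + (pf-p0)*s
= 3.0 + (9.6 - 3.0) * 0.5
= 6.3


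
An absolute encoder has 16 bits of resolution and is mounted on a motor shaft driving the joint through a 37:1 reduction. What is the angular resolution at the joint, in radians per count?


counts = 2^16 = 65536
effective counts at joint = 65536 * 37 = 2424832
resolution = 2*pi / 2424832
= 2.5912e-06 rad/count


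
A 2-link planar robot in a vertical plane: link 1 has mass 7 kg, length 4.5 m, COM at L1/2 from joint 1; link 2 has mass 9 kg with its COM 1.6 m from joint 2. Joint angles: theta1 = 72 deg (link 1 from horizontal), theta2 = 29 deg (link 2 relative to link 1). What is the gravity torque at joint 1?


Horizontal distance from joint 1 to link-1 COM:
  x_c1 = (L1/2)*cos(t1) = 2.25 * 0.309 = 0.6953 m
Horizontal distance from joint 1 to link-2 COM:
  x_c2 = L1*cos(t1) + Lc2*cos(t1+t2)
       = 4.5*0.309 + 1.6*-0.1908 = 1.0853 m
tau1 = m1*g*x_c1 + m2*g*x_c2
     = 7*9.81*0.6953 + 9*9.81*1.0853
     = 47.7454 + 95.8196
     = 143.565 Nm


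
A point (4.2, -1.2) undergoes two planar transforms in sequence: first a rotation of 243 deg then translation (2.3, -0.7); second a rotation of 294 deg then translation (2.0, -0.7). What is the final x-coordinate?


After transform 1:
x1 = cos(243)*4.2 - sin(243)*-1.2 + 2.3 = -0.676
y1 = sin(243)*4.2 + cos(243)*-1.2 + -0.7 = -3.8974
After transform 2:
x2 = cos(294)*-0.676 - sin(294)*-3.8974 + 2.0
= -1.8354


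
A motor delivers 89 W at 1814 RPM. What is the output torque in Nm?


omega = 1814 * 2*pi/60 = 189.9616 rad/s
tau = P / omega = 89 / 189.9616
= 0.4685 Nm


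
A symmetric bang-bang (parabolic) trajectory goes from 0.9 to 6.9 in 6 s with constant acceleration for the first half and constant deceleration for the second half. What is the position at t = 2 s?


Symmetric rest-to-rest: each phase covers (pf-p0)/2 in time T/2. 0.5*a*(T/2)^2 = (pf-p0)/2 => a = 4*(pf-p0)/T^2
a = 4*(6.9-0.9)/6^2 = 0.6667
t = 2 is in the acceleration phase (t <= T/2).
p = p0 + 0.5*a*t^2 = 0.9 + 0.5*0.6667*2^2
= 2.2333


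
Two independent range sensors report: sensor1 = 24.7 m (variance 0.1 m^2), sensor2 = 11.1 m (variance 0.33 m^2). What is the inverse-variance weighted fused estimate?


w1 = (1/var1) / (1/var1 + 1/var2)
   = 10.0 / (10.0 + 3.0303) = 0.7674
w2 = 1 - w1 = 0.2326
fused = w1*s1 + w2*s2 = 18.9558 + 2.5814
= 21.5372 m


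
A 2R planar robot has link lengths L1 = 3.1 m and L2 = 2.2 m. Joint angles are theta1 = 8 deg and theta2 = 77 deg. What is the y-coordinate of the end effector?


Convert angles to radians: theta1 = 0.1396, theta2 = 1.3439
y = L1*sin(theta1) + L2*sin(theta1+theta2)
y = 0.4314 + 2.1916
y = 2.6231


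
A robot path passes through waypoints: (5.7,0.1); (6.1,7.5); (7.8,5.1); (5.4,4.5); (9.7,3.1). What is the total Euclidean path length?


Segment lengths:
  seg1 = sqrt((0.4)^2 + (7.4)^2) = 7.4108
  seg2 = sqrt((1.7)^2 + (-2.4)^2) = 2.9411
  seg3 = sqrt((-2.4)^2 + (-0.6)^2) = 2.4739
  seg4 = sqrt((4.3)^2 + (-1.4)^2) = 4.5222
Total = 17.3479


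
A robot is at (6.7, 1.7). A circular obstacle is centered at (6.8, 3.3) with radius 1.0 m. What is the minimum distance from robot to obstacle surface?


center_dist = sqrt((6.7-6.8)^2 + (1.7-3.3)^2)
= sqrt(0.01 + 2.56)
= 1.6031
min_dist = center_dist - radius = 1.6031 - 1.0 = 0.6031 m


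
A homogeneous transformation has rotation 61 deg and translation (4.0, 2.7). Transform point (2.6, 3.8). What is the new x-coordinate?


x' = cos(theta)*px - sin(theta)*py + tx
= 0.4848*2.6 - 0.8746*3.8 + 4.0
= 1.937


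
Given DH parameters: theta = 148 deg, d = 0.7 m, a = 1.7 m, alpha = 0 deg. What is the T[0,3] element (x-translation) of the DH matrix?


T[0,3] = a * cos(theta)
= 1.7 * cos(148 deg)
= 1.7 * -0.848
= -1.4417


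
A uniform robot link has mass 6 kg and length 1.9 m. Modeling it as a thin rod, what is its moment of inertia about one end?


I = (1/3) * m * L^2
= (1/3) * 6 * 1.9^2
= 0.333333 * 6 * 3.61
= 7.22 kg*m^2


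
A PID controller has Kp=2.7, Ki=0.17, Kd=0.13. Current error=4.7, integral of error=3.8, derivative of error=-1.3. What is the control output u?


u = Kp*e + Ki*int(e) + Kd*de/dt
= 2.7*4.7 + 0.17*3.8 + 0.13*(-1.3)
= 12.69 + 0.646 + -0.169
= 13.167


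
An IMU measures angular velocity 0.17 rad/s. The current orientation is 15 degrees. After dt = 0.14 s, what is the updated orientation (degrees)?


delta_theta = w * dt = 0.17 * 0.14 = 0.0238 rad
= 1.3636 deg
theta_new = 15 + 1.3636 = 16.3636 deg


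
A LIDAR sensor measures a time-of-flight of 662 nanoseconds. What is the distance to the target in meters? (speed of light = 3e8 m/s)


tof = 662 ns = 6.62e-07 s
dist = c * tof / 2
= 3e8 * 6.62e-07 / 2
= 99.3 m


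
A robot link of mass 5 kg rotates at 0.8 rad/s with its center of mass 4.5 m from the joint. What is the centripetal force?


F = m * omega^2 * r
= 5 * 0.8^2 * 4.5
= 5 * 0.64 * 4.5
= 14.4 N


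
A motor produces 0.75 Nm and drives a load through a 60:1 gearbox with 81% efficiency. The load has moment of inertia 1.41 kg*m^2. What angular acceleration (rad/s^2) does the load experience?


tau_out = tau_motor * N * eta
= 0.75 * 60 * 0.81 = 36.45 Nm
alpha = tau_out / I = 36.45 / 1.41
= 25.8511 rad/s^2


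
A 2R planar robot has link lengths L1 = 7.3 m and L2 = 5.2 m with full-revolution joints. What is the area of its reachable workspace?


r_max = L1 + L2 = 12.5 m
r_min = |L1 - L2| = 2.1 m
Area = pi*(r_max^2 - r_min^2)
= pi*(156.25 - 4.41)
= pi * 151.84
= 477.0194 m^2


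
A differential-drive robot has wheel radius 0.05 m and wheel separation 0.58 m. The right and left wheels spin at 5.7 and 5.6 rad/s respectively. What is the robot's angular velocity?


vR = r*wR = 0.05*5.7 = 0.285 m/s
vL = r*wL = 0.05*5.6 = 0.28 m/s
v = (vR+vL)/2 = 0.2825 m/s
omega = (vR-vL)/L = 0.0086 rad/s
angular velocity = 0.0086 rad/s


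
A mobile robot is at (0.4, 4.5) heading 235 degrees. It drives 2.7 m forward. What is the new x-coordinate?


x_new = x0 + d*cos(theta)
= 0.4 + 2.7*cos(235)
= 0.4 + -1.5487
= -1.1487


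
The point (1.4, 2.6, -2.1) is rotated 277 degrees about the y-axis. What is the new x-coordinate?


Rotation about y-axis: x' = x*cos(theta) + z*sin(theta)
= 1.4 * 0.1219 + -2.1 * -0.9925
= 2.255


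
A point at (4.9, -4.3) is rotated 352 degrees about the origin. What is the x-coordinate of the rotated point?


x' = x*cos(theta) - y*sin(theta)
cos(352 deg) = 0.9903, sin(352 deg) = -0.1392
x' = 4.9 * 0.9903 - -4.3 * -0.1392
= 4.8523 - 0.5984
= 4.2539


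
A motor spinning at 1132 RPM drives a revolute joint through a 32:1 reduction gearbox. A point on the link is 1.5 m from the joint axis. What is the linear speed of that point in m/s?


omega_motor = 1132 * 2*pi/60 = 118.5428 rad/s
omega_joint = omega_motor / 32 = 3.7045 rad/s
v = omega_joint * r = 3.7045 * 1.5
= 5.5567 m/s


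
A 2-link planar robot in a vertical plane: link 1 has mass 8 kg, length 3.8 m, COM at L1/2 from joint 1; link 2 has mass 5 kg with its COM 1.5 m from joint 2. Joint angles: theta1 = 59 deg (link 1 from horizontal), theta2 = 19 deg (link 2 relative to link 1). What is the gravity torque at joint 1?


Horizontal distance from joint 1 to link-1 COM:
  x_c1 = (L1/2)*cos(t1) = 1.9 * 0.515 = 0.9786 m
Horizontal distance from joint 1 to link-2 COM:
  x_c2 = L1*cos(t1) + Lc2*cos(t1+t2)
       = 3.8*0.515 + 1.5*0.2079 = 2.269 m
tau1 = m1*g*x_c1 + m2*g*x_c2
     = 8*9.81*0.9786 + 5*9.81*2.269
     = 76.7984 + 111.295
     = 188.0934 Nm


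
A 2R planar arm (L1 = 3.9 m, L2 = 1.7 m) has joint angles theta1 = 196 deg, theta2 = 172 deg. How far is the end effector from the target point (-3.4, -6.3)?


End effector via forward kinematics:
x = L1*cos(t1) + L2*cos(t1+t2) = -2.0655
y = L1*sin(t1) + L2*sin(t1+t2) = -0.8384
Distance to target:
d = sqrt((-3.4 - -2.0655)^2 + (-6.3 - -0.8384)^2)
= sqrt(1.781 + 29.8292)
= 5.6223 m


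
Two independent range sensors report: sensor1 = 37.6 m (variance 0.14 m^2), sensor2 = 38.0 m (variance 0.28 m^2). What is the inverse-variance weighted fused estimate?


w1 = (1/var1) / (1/var1 + 1/var2)
   = 7.1429 / (7.1429 + 3.5714) = 0.6667
w2 = 1 - w1 = 0.3333
fused = w1*s1 + w2*s2 = 25.0667 + 12.6667
= 37.7333 m


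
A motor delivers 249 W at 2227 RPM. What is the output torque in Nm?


omega = 2227 * 2*pi/60 = 233.2109 rad/s
tau = P / omega = 249 / 233.2109
= 1.0677 Nm


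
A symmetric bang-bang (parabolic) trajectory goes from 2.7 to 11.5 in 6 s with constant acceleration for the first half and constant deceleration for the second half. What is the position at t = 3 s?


Symmetric rest-to-rest: each phase covers (pf-p0)/2 in time T/2. 0.5*a*(T/2)^2 = (pf-p0)/2 => a = 4*(pf-p0)/T^2
a = 4*(11.5-2.7)/6^2 = 0.9778
t = 3 is in the acceleration phase (t <= T/2).
p = p0 + 0.5*a*t^2 = 2.7 + 0.5*0.9778*3^2
= 7.1


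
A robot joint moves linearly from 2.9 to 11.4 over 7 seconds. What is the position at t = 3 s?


s = t/T = 3/7 = 0.4286
p(t) = p0 + (pf-p0)*s
= 2.9 + (11.4 - 2.9) * 0.4286
= 6.5429


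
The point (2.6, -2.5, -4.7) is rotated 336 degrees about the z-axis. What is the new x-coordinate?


Rotation about z-axis: x' = x*cos(theta) - y*sin(theta)
= 2.6 * 0.9135 - -2.5 * -0.4067
= 1.3584


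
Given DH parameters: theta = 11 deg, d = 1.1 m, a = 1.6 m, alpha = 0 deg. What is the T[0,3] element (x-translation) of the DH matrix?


T[0,3] = a * cos(theta)
= 1.6 * cos(11 deg)
= 1.6 * 0.9816
= 1.5706


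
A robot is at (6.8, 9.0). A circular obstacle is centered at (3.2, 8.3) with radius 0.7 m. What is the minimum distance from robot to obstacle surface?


center_dist = sqrt((6.8-3.2)^2 + (9.0-8.3)^2)
= sqrt(12.96 + 0.49)
= 3.6674
min_dist = center_dist - radius = 3.6674 - 0.7 = 2.9674 m


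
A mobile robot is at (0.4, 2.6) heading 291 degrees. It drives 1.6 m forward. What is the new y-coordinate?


y_new = y0 + d*sin(theta)
= 2.6 + 1.6*sin(291)
= 2.6 + -1.4937
= 1.1063


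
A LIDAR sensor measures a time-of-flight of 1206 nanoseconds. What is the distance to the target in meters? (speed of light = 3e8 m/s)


tof = 1206 ns = 1.206e-06 s
dist = c * tof / 2
= 3e8 * 1.206e-06 / 2
= 180.9 m


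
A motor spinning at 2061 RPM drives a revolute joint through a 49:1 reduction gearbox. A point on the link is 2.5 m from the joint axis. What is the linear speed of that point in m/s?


omega_motor = 2061 * 2*pi/60 = 215.8274 rad/s
omega_joint = omega_motor / 49 = 4.4046 rad/s
v = omega_joint * r = 4.4046 * 2.5
= 11.0116 m/s


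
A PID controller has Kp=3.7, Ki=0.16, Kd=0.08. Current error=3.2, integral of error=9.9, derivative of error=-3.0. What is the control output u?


u = Kp*e + Ki*int(e) + Kd*de/dt
= 3.7*3.2 + 0.16*9.9 + 0.08*(-3.0)
= 11.84 + 1.584 + -0.24
= 13.184


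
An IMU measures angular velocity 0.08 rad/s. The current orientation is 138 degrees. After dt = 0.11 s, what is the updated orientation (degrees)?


delta_theta = w * dt = 0.08 * 0.11 = 0.0088 rad
= 0.5042 deg
theta_new = 138 + 0.5042 = 138.5042 deg


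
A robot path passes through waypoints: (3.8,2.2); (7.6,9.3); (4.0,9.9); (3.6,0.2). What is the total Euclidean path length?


Segment lengths:
  seg1 = sqrt((3.8)^2 + (7.1)^2) = 8.0529
  seg2 = sqrt((-3.6)^2 + (0.6)^2) = 3.6497
  seg3 = sqrt((-0.4)^2 + (-9.7)^2) = 9.7082
Total = 21.4109


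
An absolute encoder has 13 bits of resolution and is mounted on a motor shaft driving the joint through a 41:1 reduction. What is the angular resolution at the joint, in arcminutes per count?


counts = 2^13 = 8192
effective counts at joint = 8192 * 41 = 335872
resolution = 360*60 / 335872
= 0.0643 arcmin/count


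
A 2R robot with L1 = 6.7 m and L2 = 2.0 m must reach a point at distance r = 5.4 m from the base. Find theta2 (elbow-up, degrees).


cos(theta2) = (r^2 - L1^2 - L2^2) / (2*L1*L2)
cos(theta2) = (29.16 - 44.89 - 4.0) / 26.8
cos(theta2) = -0.736194
theta2 = 137.4082 degrees


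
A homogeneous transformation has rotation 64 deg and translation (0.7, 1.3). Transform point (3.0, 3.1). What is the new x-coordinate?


x' = cos(theta)*px - sin(theta)*py + tx
= 0.4384*3.0 - 0.8988*3.1 + 0.7
= -0.7711


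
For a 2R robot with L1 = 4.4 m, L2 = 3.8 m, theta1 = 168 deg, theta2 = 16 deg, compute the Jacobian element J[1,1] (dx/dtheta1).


J[1,1] = -L1*sin(t1) - L2*sin(t1+t2)
= -4.4*sin(168) - 3.8*sin(184)
= -0.6497


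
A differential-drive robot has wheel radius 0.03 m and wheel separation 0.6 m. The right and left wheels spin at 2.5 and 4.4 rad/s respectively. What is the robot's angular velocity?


vR = r*wR = 0.03*2.5 = 0.075 m/s
vL = r*wL = 0.03*4.4 = 0.132 m/s
v = (vR+vL)/2 = 0.1035 m/s
omega = (vR-vL)/L = -0.095 rad/s
angular velocity = -0.095 rad/s


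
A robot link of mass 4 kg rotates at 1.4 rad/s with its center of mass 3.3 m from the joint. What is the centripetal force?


F = m * omega^2 * r
= 4 * 1.4^2 * 3.3
= 4 * 1.96 * 3.3
= 25.872 N
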